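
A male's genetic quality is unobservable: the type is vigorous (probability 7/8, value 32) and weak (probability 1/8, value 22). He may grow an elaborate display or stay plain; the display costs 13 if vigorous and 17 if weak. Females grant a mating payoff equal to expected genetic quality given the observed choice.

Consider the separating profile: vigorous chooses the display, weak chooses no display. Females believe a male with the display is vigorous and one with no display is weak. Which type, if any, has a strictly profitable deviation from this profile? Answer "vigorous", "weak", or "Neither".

vigorous

The display pays 32; no display pays 22.
vigorous: assigned the display, nets 32 − 13 = 19; deviating to no display nets 22.
weak: assigned no display, nets 22; deviating to the display nets 32 − 17 = 15.
The vigorous type gains 3 by deviating.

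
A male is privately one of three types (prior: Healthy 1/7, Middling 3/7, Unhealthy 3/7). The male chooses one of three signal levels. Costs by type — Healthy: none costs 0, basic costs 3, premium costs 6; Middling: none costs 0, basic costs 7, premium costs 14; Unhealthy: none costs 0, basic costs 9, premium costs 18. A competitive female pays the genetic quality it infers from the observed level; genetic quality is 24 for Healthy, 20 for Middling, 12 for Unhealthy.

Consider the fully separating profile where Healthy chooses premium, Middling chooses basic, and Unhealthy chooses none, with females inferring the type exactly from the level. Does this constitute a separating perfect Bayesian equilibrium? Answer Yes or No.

Yes

Separating mating payoffs: premium → 24, basic → 20, none → 12.
Healthy (assigned premium): none: 12 − 0 = 12; basic: 20 − 3 = 17; premium: 24 − 6 = 18. Healthy stays.
Middling (assigned basic): none: 12 − 0 = 12; basic: 20 − 7 = 13; premium: 24 − 14 = 10. Middling stays.
Unhealthy (assigned none): none: 12 − 0 = 12; basic: 20 − 9 = 11; premium: 24 − 18 = 6. Unhealthy stays.
Every type prefers its assigned level; separation holds.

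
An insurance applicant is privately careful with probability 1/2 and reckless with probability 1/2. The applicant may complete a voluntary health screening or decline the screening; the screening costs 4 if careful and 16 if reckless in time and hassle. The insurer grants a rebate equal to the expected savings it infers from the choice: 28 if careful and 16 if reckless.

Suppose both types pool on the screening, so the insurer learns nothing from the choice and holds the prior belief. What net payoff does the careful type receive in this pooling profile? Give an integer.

Pooled rebate = 1/2·28 + 1/2·16 = 22.
careful pays cost 4 for the screening, so net payoff = 22 − 4 = 18.

18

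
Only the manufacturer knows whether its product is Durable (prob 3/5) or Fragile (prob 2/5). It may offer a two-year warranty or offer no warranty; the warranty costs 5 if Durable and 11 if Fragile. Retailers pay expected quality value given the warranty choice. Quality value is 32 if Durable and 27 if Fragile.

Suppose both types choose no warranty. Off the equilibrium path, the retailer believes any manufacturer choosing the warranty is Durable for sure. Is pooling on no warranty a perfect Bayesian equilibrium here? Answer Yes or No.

Yes

On path, the retailer holds the prior and pays 3/5·32 + 2/5·27 = 30. Off path (the warranty), believing Durable, it pays 32.
Durable: no warranty nets 30; the warranty nets 32 − 5 = 27. Durable stays.
Fragile: no warranty nets 30; the warranty nets 32 − 11 = 21. Fragile stays.
No type deviates, so pooling is sustained.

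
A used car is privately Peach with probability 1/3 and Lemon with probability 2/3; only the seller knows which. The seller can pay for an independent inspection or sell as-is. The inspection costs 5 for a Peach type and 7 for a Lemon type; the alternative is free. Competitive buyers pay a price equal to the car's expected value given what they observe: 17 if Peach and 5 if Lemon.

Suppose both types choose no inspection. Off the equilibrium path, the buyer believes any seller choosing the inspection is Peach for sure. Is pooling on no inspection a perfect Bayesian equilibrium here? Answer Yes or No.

No

On path, the buyer holds the prior and pays 1/3·17 + 2/3·5 = 9. Off path (the inspection), believing Peach, it pays 17.
Peach: no inspection nets 9; the inspection nets 17 − 5 = 12. Peach would deviate.
Lemon: no inspection nets 9; the inspection nets 17 − 7 = 10. Lemon would deviate.
A type deviates, so pooling fails.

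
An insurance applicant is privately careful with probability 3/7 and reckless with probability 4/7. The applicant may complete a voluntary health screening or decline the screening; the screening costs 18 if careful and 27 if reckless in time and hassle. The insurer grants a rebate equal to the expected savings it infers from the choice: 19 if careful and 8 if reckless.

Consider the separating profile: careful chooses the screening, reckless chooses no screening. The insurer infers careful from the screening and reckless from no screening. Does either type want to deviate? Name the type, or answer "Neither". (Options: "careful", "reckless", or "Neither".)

The screening pays 19; no screening pays 8.
careful: assigned the screening, nets 19 − 18 = 1; deviating to no screening nets 8.
reckless: assigned no screening, nets 8; deviating to the screening nets 19 − 27 = -8.
The careful type gains 7 by deviating.

careful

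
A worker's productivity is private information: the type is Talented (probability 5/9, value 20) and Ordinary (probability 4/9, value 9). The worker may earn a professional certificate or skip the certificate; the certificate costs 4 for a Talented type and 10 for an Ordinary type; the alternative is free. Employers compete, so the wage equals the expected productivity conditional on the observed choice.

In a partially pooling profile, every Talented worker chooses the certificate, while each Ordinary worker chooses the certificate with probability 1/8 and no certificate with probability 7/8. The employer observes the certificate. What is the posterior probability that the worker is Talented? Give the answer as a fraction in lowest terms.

P(the certificate) = (5/9)·1 + (4/9)·(1/8) = 11/18.
By Bayes' rule, P(Talented | the certificate) = (5/9) / (11/18) = 10/11.

10/11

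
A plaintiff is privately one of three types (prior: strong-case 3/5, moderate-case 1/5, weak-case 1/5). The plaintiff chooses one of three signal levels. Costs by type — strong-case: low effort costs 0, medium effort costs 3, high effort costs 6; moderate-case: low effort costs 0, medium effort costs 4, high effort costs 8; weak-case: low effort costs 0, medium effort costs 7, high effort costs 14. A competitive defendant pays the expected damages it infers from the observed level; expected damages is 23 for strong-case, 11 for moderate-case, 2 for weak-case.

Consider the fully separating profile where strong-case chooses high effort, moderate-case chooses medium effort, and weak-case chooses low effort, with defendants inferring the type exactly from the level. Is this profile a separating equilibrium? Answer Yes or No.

No

Separating settlements: high effort → 23, medium effort → 11, low effort → 2.
strong-case (assigned high effort): low effort: 2 − 0 = 2; medium effort: 11 − 3 = 8; high effort: 23 − 6 = 17. strong-case stays.
moderate-case (assigned medium effort): low effort: 2 − 0 = 2; medium effort: 11 − 4 = 7; high effort: 23 − 8 = 15. moderate-case prefers high effort.
weak-case (assigned low effort): low effort: 2 − 0 = 2; medium effort: 11 − 7 = 4; high effort: 23 − 14 = 9. weak-case prefers high effort.
At least one type deviates; the separating profile fails.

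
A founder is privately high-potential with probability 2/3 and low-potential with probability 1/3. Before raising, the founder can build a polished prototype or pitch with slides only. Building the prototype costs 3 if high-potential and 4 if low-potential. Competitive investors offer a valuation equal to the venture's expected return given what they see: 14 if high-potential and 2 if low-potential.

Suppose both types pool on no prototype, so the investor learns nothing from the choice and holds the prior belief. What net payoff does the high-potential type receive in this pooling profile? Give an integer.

10

Pooled valuation = 2/3·14 + 1/3·2 = 10.
high-potential pays no cost for no prototype, so net payoff = 10.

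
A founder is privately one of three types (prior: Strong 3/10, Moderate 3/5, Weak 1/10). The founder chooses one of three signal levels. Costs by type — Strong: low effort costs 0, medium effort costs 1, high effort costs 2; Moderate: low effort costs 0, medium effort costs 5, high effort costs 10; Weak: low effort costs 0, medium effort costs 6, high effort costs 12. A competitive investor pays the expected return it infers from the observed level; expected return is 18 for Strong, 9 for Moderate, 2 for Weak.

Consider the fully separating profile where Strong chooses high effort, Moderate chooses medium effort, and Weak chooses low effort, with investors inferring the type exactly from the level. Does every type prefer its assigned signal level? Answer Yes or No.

No

Separating valuations: high effort → 18, medium effort → 9, low effort → 2.
Strong (assigned high effort): low effort: 2 − 0 = 2; medium effort: 9 − 1 = 8; high effort: 18 − 2 = 16. Strong stays.
Moderate (assigned medium effort): low effort: 2 − 0 = 2; medium effort: 9 − 5 = 4; high effort: 18 − 10 = 8. Moderate prefers high effort.
Weak (assigned low effort): low effort: 2 − 0 = 2; medium effort: 9 − 6 = 3; high effort: 18 − 12 = 6. Weak prefers high effort.
At least one type deviates; the separating profile fails.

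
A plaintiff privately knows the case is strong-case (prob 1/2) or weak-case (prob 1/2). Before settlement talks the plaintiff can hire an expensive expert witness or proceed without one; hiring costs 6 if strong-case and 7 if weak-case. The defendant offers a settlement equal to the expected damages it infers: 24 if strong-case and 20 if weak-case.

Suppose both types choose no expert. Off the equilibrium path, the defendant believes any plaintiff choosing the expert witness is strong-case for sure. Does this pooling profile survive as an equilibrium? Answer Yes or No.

Yes

On path, the defendant holds the prior and pays 1/2·24 + 1/2·20 = 22. Off path (the expert witness), believing strong-case, it pays 24.
strong-case: no expert nets 22; the expert witness nets 24 − 6 = 18. strong-case stays.
weak-case: no expert nets 22; the expert witness nets 24 − 7 = 17. weak-case stays.
No type deviates, so pooling is sustained.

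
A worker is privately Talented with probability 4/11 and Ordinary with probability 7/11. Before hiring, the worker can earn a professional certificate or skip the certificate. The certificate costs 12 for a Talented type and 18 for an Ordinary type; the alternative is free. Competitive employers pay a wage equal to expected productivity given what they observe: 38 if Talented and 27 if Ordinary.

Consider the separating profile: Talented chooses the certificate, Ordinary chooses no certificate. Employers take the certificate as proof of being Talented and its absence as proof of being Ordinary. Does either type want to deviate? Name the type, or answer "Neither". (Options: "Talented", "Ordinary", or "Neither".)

Talented

The certificate pays 38; no certificate pays 27.
Talented: assigned the certificate, nets 38 − 12 = 26; deviating to no certificate nets 27.
Ordinary: assigned no certificate, nets 27; deviating to the certificate nets 38 − 18 = 20.
The Talented type gains 1 by deviating.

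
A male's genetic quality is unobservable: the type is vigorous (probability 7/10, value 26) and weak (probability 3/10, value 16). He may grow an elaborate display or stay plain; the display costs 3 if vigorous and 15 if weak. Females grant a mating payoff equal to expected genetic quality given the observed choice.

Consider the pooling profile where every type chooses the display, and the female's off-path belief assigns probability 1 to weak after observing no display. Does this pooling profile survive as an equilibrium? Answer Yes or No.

No

On path, the female holds the prior and pays 7/10·26 + 3/10·16 = 23. Off path (no display), believing weak, it pays 16.
vigorous: the display nets 23 − 3 = 20; no display nets 16. vigorous stays.
weak: the display nets 23 − 15 = 8; no display nets 16. weak would deviate.
A type deviates, so pooling fails.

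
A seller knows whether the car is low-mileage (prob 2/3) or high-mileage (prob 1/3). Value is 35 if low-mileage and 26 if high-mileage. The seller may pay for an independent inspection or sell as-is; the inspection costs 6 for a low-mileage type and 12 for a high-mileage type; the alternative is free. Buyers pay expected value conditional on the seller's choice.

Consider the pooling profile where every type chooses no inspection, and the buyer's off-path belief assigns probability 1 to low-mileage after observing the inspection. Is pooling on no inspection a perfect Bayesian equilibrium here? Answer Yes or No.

On path, the buyer holds the prior and pays 2/3·35 + 1/3·26 = 32. Off path (the inspection), believing low-mileage, it pays 35.
low-mileage: no inspection nets 32; the inspection nets 35 − 6 = 29. low-mileage stays.
high-mileage: no inspection nets 32; the inspection nets 35 − 12 = 23. high-mileage stays.
No type deviates, so pooling is sustained.

Yes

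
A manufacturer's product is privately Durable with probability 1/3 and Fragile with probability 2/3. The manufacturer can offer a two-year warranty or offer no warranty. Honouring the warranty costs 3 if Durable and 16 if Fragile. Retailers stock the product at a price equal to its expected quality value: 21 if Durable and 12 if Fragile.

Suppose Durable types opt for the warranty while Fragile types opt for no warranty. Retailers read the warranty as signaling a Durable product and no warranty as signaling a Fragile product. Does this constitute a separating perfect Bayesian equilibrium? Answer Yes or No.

Yes

Under these beliefs, the warranty earns price 21 and no warranty earns price 12.
Durable: the warranty nets 21 − 3 = 18; no warranty nets 12. Durable prefers the warranty.
Fragile: the warranty nets 21 − 16 = 5; no warranty nets 12. Fragile prefers no warranty.
Neither type deviates, so the separating profile is an equilibrium.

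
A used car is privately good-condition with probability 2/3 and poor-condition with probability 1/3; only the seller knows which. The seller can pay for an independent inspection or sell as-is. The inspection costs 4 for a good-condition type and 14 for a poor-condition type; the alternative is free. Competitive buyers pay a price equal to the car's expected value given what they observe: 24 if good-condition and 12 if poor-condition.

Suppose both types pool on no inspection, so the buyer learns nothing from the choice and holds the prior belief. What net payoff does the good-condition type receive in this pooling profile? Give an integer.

20

Pooled price = 2/3·24 + 1/3·12 = 20.
good-condition pays no cost for no inspection, so net payoff = 20.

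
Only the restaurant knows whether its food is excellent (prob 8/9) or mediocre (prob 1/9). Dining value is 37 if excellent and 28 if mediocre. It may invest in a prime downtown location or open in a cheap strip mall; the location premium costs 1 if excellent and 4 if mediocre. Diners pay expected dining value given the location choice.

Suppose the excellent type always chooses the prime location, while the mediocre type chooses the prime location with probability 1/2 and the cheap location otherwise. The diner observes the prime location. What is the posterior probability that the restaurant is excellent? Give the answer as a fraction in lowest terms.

16/17

P(the prime location) = (8/9)·1 + (1/9)·(1/2) = 17/18.
By Bayes' rule, P(excellent | the prime location) = (8/9) / (17/18) = 16/17.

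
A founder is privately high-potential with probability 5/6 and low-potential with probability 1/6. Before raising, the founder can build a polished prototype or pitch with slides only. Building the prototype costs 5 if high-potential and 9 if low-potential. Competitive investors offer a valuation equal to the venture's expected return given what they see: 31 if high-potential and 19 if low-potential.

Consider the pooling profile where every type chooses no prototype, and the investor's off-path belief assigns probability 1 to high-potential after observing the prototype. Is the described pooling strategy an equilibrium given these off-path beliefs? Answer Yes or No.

Yes

On path, the investor holds the prior and pays 5/6·31 + 1/6·19 = 29. Off path (the prototype), believing high-potential, it pays 31.
high-potential: no prototype nets 29; the prototype nets 31 − 5 = 26. high-potential stays.
low-potential: no prototype nets 29; the prototype nets 31 − 9 = 22. low-potential stays.
No type deviates, so pooling is sustained.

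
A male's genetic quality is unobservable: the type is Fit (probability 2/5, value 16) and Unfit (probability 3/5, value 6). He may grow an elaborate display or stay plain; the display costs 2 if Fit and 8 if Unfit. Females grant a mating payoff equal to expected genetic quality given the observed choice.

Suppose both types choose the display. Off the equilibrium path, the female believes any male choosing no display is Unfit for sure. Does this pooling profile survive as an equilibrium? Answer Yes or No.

No

On path, the female holds the prior and pays 2/5·16 + 3/5·6 = 10. Off path (no display), believing Unfit, it pays 6.
Fit: the display nets 10 − 2 = 8; no display nets 6. Fit stays.
Unfit: the display nets 10 − 8 = 2; no display nets 6. Unfit would deviate.
A type deviates, so pooling fails.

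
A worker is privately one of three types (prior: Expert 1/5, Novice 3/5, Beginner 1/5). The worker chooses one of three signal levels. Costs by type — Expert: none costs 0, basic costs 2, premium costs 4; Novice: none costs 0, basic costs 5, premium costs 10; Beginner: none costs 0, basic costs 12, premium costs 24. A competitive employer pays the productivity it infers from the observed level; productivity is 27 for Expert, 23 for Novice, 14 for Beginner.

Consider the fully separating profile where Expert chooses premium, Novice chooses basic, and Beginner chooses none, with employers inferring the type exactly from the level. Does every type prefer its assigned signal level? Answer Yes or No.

Yes

Separating wages: premium → 27, basic → 23, none → 14.
Expert (assigned premium): none: 14 − 0 = 14; basic: 23 − 2 = 21; premium: 27 − 4 = 23. Expert stays.
Novice (assigned basic): none: 14 − 0 = 14; basic: 23 − 5 = 18; premium: 27 − 10 = 17. Novice stays.
Beginner (assigned none): none: 14 − 0 = 14; basic: 23 − 12 = 11; premium: 27 − 24 = 3. Beginner stays.
Every type prefers its assigned level; separation holds.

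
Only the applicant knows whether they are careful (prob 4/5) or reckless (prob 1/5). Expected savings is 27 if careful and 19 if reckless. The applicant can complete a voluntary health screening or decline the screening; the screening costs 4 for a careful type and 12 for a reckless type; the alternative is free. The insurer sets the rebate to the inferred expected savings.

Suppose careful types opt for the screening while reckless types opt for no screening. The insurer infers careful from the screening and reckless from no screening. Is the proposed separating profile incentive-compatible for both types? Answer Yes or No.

Under these beliefs, the screening earns rebate 27 and no screening earns rebate 19.
careful: the screening nets 27 − 4 = 23; no screening nets 19. careful prefers the screening.
reckless: the screening nets 27 − 12 = 15; no screening nets 19. reckless prefers no screening.
Neither type deviates, so the separating profile is an equilibrium.

Yes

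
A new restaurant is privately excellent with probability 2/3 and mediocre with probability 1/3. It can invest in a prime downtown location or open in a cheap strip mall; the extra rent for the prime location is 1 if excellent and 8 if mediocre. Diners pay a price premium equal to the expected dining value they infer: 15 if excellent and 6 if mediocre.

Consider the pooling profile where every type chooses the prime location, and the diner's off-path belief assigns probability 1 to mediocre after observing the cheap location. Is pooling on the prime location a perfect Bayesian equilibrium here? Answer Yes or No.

No

On path, the diner holds the prior and pays 2/3·15 + 1/3·6 = 12. Off path (the cheap location), believing mediocre, it pays 6.
excellent: the prime location nets 12 − 1 = 11; the cheap location nets 6. excellent stays.
mediocre: the prime location nets 12 − 8 = 4; the cheap location nets 6. mediocre would deviate.
A type deviates, so pooling fails.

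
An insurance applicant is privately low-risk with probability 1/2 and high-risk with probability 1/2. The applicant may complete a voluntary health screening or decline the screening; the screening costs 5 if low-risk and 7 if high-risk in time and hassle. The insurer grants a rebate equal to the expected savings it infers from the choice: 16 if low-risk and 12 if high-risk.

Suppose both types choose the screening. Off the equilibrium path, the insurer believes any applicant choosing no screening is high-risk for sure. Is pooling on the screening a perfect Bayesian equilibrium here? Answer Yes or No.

On path, the insurer holds the prior and pays 1/2·16 + 1/2·12 = 14. Off path (no screening), believing high-risk, it pays 12.
low-risk: the screening nets 14 − 5 = 9; no screening nets 12. low-risk would deviate.
high-risk: the screening nets 14 − 7 = 7; no screening nets 12. high-risk would deviate.
A type deviates, so pooling fails.

No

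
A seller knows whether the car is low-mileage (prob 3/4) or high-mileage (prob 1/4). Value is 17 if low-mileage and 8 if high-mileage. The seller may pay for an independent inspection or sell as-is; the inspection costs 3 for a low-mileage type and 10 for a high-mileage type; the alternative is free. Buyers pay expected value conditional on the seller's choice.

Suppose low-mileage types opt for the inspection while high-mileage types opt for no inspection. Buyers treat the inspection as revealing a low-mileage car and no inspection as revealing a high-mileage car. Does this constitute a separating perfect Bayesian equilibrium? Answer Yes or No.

Yes

Under these beliefs, the inspection earns price 17 and no inspection earns price 8.
low-mileage: the inspection nets 17 − 3 = 14; no inspection nets 8. low-mileage prefers the inspection.
high-mileage: the inspection nets 17 − 10 = 7; no inspection nets 8. high-mileage prefers no inspection.
Neither type deviates, so the separating profile is an equilibrium.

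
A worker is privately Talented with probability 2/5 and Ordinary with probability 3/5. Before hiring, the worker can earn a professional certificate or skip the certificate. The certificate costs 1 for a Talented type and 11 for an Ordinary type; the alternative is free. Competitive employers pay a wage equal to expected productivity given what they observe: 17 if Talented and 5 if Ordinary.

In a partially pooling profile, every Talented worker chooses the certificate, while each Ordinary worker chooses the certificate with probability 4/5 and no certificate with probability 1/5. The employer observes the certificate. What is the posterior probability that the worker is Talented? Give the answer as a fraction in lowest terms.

P(the certificate) = (2/5)·1 + (3/5)·(4/5) = 22/25.
By Bayes' rule, P(Talented | the certificate) = (2/5) / (22/25) = 5/11.

5/11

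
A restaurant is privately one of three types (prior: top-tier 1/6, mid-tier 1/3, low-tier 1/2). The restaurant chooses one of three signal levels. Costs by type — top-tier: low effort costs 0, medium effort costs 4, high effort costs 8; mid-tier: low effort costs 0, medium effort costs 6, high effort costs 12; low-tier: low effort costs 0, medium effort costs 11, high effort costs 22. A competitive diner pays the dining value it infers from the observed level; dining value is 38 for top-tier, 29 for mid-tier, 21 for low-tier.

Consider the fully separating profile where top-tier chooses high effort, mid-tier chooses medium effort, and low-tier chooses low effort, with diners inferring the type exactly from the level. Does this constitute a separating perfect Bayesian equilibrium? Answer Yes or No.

Separating price premiums: high effort → 38, medium effort → 29, low effort → 21.
top-tier (assigned high effort): low effort: 21 − 0 = 21; medium effort: 29 − 4 = 25; high effort: 38 − 8 = 30. top-tier stays.
mid-tier (assigned medium effort): low effort: 21 − 0 = 21; medium effort: 29 − 6 = 23; high effort: 38 − 12 = 26. mid-tier prefers high effort.
low-tier (assigned low effort): low effort: 21 − 0 = 21; medium effort: 29 − 11 = 18; high effort: 38 − 22 = 16. low-tier stays.
At least one type deviates; the separating profile fails.

No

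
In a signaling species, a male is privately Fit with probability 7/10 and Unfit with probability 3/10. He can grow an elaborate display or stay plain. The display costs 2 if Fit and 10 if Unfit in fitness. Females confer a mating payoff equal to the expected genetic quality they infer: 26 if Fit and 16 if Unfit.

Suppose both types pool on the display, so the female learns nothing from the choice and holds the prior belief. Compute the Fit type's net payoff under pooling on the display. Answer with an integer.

Pooled mating payoff = 7/10·26 + 3/10·16 = 23.
Fit pays cost 2 for the display, so net payoff = 23 − 2 = 21.

21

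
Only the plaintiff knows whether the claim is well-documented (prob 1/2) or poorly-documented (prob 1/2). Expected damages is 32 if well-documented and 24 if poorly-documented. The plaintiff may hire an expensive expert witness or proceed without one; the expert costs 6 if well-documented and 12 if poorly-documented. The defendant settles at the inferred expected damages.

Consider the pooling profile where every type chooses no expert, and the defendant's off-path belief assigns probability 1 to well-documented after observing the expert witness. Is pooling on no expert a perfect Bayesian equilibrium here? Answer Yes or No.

On path, the defendant holds the prior and pays 1/2·32 + 1/2·24 = 28. Off path (the expert witness), believing well-documented, it pays 32.
well-documented: no expert nets 28; the expert witness nets 32 − 6 = 26. well-documented stays.
poorly-documented: no expert nets 28; the expert witness nets 32 − 12 = 20. poorly-documented stays.
No type deviates, so pooling is sustained.

Yes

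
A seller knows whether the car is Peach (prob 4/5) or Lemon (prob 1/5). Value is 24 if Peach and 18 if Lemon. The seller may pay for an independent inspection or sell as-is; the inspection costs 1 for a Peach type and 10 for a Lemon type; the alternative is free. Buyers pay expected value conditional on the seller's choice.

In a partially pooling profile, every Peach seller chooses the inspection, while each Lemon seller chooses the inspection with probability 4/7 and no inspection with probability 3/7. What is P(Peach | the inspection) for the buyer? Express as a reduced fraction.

P(the inspection) = (4/5)·1 + (1/5)·(4/7) = 32/35.
By Bayes' rule, P(Peach | the inspection) = (4/5) / (32/35) = 7/8.

7/8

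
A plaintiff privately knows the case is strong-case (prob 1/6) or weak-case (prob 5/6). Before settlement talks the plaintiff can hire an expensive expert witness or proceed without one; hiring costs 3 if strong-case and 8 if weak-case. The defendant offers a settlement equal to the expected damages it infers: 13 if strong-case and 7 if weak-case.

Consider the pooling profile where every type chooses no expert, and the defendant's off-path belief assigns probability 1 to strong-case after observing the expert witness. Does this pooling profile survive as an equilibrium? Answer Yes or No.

On path, the defendant holds the prior and pays 1/6·13 + 5/6·7 = 8. Off path (the expert witness), believing strong-case, it pays 13.
strong-case: no expert nets 8; the expert witness nets 13 − 3 = 10. strong-case would deviate.
weak-case: no expert nets 8; the expert witness nets 13 − 8 = 5. weak-case stays.
A type deviates, so pooling fails.

No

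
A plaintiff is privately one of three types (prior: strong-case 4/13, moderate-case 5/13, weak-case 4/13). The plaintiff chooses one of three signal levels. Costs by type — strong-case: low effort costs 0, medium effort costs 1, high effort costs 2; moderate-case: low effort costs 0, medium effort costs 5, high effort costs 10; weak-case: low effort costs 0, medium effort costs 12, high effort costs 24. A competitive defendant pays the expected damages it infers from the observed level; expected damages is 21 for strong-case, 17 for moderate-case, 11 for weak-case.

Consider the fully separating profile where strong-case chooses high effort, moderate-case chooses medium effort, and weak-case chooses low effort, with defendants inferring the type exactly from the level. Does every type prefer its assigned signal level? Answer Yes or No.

Yes

Separating settlements: high effort → 21, medium effort → 17, low effort → 11.
strong-case (assigned high effort): low effort: 11 − 0 = 11; medium effort: 17 − 1 = 16; high effort: 21 − 2 = 19. strong-case stays.
moderate-case (assigned medium effort): low effort: 11 − 0 = 11; medium effort: 17 − 5 = 12; high effort: 21 − 10 = 11. moderate-case stays.
weak-case (assigned low effort): low effort: 11 − 0 = 11; medium effort: 17 − 12 = 5; high effort: 21 − 24 = -3. weak-case stays.
Every type prefers its assigned level; separation holds.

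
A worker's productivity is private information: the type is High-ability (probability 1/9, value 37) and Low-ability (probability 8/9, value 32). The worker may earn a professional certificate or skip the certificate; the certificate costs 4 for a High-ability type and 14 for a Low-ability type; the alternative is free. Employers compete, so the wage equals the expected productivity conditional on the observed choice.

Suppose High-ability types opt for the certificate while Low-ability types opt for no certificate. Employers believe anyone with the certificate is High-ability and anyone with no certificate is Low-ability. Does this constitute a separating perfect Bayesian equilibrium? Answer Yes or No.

Under these beliefs, the certificate earns wage 37 and no certificate earns wage 32.
High-ability: the certificate nets 37 − 4 = 33; no certificate nets 32. High-ability prefers the certificate.
Low-ability: the certificate nets 37 − 14 = 23; no certificate nets 32. Low-ability prefers no certificate.
Neither type deviates, so the separating profile is an equilibrium.

Yes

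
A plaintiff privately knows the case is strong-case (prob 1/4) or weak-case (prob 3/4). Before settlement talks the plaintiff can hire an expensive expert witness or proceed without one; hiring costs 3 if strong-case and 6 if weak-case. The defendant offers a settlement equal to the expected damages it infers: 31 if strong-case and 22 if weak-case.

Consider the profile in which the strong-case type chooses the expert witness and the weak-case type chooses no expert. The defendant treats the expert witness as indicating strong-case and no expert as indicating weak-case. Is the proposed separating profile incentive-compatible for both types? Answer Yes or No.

No

Under these beliefs, the expert witness earns settlement 31 and no expert earns settlement 22.
strong-case: the expert witness nets 31 − 3 = 28; no expert nets 22. strong-case prefers the expert witness.
weak-case: the expert witness nets 31 − 6 = 25; no expert nets 22. weak-case would deviate to the expert witness.
weak-case has a profitable deviation, so the profile is not an equilibrium.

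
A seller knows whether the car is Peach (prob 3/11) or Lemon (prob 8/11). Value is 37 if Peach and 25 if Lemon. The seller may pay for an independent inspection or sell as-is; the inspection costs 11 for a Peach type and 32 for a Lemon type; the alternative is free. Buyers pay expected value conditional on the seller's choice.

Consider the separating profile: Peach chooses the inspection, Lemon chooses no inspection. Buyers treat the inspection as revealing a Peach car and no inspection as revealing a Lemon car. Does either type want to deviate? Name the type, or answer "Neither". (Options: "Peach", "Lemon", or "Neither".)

The inspection pays 37; no inspection pays 25.
Peach: assigned the inspection, nets 37 − 11 = 26; deviating to no inspection nets 25.
Lemon: assigned no inspection, nets 25; deviating to the inspection nets 37 − 32 = 5.
Both types strictly prefer their assigned action; no profitable deviation.

Neither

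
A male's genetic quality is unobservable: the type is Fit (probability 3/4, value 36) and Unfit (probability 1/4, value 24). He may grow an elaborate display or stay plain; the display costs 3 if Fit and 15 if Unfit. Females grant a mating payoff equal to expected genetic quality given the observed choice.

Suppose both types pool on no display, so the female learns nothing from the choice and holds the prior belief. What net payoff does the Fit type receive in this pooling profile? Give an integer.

Pooled mating payoff = 3/4·36 + 1/4·24 = 33.
Fit pays no cost for no display, so net payoff = 33.

33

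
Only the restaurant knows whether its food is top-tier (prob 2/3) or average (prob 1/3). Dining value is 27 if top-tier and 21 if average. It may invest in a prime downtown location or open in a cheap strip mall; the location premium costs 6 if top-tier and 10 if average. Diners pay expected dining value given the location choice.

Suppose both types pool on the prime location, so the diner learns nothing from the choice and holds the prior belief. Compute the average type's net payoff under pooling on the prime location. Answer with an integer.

15

Pooled price premium = 2/3·27 + 1/3·21 = 25.
average pays cost 10 for the prime location, so net payoff = 25 − 10 = 15.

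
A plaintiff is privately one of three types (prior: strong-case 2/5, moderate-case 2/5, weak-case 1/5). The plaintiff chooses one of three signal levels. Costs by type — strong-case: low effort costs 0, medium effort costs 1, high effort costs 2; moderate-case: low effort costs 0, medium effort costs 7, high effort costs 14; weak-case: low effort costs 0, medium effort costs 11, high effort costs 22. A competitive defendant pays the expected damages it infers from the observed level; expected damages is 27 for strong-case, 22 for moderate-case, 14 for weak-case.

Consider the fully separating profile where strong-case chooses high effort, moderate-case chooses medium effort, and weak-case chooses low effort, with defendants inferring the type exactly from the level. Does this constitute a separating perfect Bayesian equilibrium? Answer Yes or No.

Yes

Separating settlements: high effort → 27, medium effort → 22, low effort → 14.
strong-case (assigned high effort): low effort: 14 − 0 = 14; medium effort: 22 − 1 = 21; high effort: 27 − 2 = 25. strong-case stays.
moderate-case (assigned medium effort): low effort: 14 − 0 = 14; medium effort: 22 − 7 = 15; high effort: 27 − 14 = 13. moderate-case stays.
weak-case (assigned low effort): low effort: 14 − 0 = 14; medium effort: 22 − 11 = 11; high effort: 27 − 22 = 5. weak-case stays.
Every type prefers its assigned level; separation holds.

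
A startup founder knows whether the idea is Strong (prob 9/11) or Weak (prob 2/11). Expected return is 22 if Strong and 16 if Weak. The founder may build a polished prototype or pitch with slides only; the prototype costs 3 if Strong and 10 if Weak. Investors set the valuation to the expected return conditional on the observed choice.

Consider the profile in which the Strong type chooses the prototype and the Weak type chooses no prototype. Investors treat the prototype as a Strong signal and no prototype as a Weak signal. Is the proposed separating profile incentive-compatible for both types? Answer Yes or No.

Yes

Under these beliefs, the prototype earns valuation 22 and no prototype earns valuation 16.
Strong: the prototype nets 22 − 3 = 19; no prototype nets 16. Strong prefers the prototype.
Weak: the prototype nets 22 − 10 = 12; no prototype nets 16. Weak prefers no prototype.
Neither type deviates, so the separating profile is an equilibrium.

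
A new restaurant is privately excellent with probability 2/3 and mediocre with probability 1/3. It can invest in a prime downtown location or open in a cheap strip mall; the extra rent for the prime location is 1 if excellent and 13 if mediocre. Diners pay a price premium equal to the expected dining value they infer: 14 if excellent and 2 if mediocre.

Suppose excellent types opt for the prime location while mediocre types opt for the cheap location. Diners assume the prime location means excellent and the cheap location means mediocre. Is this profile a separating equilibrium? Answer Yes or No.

Yes

Under these beliefs, the prime location earns price premium 14 and the cheap location earns price premium 2.
excellent: the prime location nets 14 − 1 = 13; the cheap location nets 2. excellent prefers the prime location.
mediocre: the prime location nets 14 − 13 = 1; the cheap location nets 2. mediocre prefers the cheap location.
Neither type deviates, so the separating profile is an equilibrium.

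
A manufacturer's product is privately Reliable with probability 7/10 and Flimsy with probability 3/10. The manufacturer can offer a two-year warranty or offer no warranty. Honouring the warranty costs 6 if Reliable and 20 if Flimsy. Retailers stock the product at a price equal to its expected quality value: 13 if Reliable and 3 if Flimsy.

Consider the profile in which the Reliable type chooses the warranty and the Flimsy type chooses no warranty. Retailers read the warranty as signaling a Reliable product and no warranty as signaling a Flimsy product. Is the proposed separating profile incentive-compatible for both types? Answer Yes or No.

Under these beliefs, the warranty earns price 13 and no warranty earns price 3.
Reliable: the warranty nets 13 − 6 = 7; no warranty nets 3. Reliable prefers the warranty.
Flimsy: the warranty nets 13 − 20 = -7; no warranty nets 3. Flimsy prefers no warranty.
Neither type deviates, so the separating profile is an equilibrium.

Yes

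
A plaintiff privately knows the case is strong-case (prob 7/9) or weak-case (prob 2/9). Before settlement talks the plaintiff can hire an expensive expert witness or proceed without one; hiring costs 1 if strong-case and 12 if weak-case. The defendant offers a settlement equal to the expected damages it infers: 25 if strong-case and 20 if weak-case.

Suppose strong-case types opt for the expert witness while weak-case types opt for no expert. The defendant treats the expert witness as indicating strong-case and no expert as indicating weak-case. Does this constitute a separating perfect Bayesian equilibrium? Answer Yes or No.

Yes

Under these beliefs, the expert witness earns settlement 25 and no expert earns settlement 20.
strong-case: the expert witness nets 25 − 1 = 24; no expert nets 20. strong-case prefers the expert witness.
weak-case: the expert witness nets 25 − 12 = 13; no expert nets 20. weak-case prefers no expert.
Neither type deviates, so the separating profile is an equilibrium.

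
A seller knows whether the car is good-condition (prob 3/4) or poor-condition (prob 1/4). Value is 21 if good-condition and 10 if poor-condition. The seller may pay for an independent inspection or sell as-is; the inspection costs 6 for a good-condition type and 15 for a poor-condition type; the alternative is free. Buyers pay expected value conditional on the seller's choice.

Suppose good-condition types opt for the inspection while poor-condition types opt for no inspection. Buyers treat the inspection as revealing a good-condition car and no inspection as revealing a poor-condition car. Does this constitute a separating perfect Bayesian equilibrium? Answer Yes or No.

Yes

Under these beliefs, the inspection earns price 21 and no inspection earns price 10.
good-condition: the inspection nets 21 − 6 = 15; no inspection nets 10. good-condition prefers the inspection.
poor-condition: the inspection nets 21 − 15 = 6; no inspection nets 10. poor-condition prefers no inspection.
Neither type deviates, so the separating profile is an equilibrium.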